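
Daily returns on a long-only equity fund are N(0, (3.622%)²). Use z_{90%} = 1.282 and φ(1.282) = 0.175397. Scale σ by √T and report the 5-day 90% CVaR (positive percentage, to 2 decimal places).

14.21%

σ_{5d} = 3.622% × √5 = 8.099%.
ES multiplier = φ(z)/(1−α) = 0.175397/0.1 = 1.754.
ES = 8.099% × 1.754 = 14.206%.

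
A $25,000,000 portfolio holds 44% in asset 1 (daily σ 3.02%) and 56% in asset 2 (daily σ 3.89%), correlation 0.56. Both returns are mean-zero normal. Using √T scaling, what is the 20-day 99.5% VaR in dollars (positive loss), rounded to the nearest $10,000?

$8,990,000

σ_p = √(0.44²·3.02² + 0.56²·3.89² + 2·0.56·0.44·0.56·3.02·3.89) = 3.123%.
σ_{20d} = 3.123% × √20 = 13.966%.
z(99.5%) = 2.576.
VaR = 2.576 × 13.966% = 35.976%; on $25,000,000 that is $8,994,000.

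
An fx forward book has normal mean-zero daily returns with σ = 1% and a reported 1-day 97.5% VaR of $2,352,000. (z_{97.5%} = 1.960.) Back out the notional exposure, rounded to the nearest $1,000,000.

VaR as a fraction of value: z·σ = 1.960 × 1% = 1.96%.
Position = $2,352,000 / 0.0196 = $120,000,000.

$120,000,000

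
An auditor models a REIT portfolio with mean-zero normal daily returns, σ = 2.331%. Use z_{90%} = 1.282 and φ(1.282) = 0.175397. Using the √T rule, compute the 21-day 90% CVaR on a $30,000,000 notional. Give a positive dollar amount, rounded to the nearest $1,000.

σ_{21d} = 2.331% × √21 = 10.682%.
ES multiplier = φ(z)/(1−α) = 0.175397/0.1 = 1.754.
ES = 10.682% × 1.754 = 18.736%; on $30,000,000: $5,620,800.

$5,621,000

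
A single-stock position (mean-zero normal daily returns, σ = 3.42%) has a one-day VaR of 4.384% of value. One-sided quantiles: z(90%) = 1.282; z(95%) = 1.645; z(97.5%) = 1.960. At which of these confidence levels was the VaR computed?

90%

Implied z = VaR/σ = 4.384 / 3.42 = 1.282.
This matches z(90%) = 1.282.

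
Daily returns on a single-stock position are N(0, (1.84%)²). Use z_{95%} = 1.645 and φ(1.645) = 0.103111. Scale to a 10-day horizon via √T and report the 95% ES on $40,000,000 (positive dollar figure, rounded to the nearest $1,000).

$4,800,000

σ_{10d} = 1.84% × √10 = 5.819%.
ES multiplier = φ(z)/(1−α) = 0.103111/0.05 = 2.062.
ES = 5.819% × 2.062 = 11.999%; on $40,000,000: $4,799,600.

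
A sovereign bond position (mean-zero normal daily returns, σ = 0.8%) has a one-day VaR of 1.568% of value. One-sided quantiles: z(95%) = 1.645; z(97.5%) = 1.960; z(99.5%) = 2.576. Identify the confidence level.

Implied z = VaR/σ = 1.568 / 0.8 = 1.960.
This matches z(97.5%) = 1.960.

97.5%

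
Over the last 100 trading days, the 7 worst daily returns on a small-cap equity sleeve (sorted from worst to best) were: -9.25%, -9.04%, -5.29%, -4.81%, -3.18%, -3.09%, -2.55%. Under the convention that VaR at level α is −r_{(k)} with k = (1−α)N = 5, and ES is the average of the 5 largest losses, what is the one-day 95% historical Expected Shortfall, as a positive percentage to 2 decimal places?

6.31%

The 5 worst returns sum to -31.57%.
ES = −(-31.57%) / 5 = 6.314% ≈ 6.31%.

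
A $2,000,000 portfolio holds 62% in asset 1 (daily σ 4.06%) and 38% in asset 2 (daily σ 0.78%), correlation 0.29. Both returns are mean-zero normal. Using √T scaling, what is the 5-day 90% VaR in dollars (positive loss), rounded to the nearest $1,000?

σ_p = √(0.62²·4.06² + 0.38²·0.78² + 2·0.29·0.62·0.38·4.06·0.78) = 2.619%.
σ_{5d} = 2.619% × √5 = 5.856%.
z(90%) = 1.282.
VaR = 1.282 × 5.856% = 7.507%; on $2,000,000 that is $150,140.

$150,000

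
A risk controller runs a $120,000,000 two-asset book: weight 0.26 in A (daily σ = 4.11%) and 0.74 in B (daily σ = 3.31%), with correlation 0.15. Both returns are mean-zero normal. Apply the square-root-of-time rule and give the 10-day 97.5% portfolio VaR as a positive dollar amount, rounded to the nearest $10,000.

$20,940,000

σ_p = √(0.26²·4.11² + 0.74²·3.31² + 2·0.15·0.26·0.74·4.11·3.31) = 2.815%.
σ_{10d} = 2.815% × √10 = 8.902%.
z(97.5%) = 1.960.
VaR = 1.960 × 8.902% = 17.448%; on $120,000,000 that is $20,937,600.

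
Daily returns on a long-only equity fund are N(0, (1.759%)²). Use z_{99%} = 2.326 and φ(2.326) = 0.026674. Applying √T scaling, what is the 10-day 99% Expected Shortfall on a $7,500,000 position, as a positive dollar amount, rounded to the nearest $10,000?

$1,110,000

σ_{10d} = 1.759% × √10 = 5.562%.
ES multiplier = φ(z)/(1−α) = 0.026674/0.01 = 2.667.
ES = 5.562% × 2.667 = 14.834%; on $7,500,000: $1,112,550.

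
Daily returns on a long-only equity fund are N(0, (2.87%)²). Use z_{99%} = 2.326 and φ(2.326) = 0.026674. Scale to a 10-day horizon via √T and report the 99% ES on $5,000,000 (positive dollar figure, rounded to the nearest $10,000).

$1,210,000

σ_{10d} = 2.87% × √10 = 9.076%.
ES multiplier = φ(z)/(1−α) = 0.026674/0.01 = 2.667.
ES = 9.076% × 2.667 = 24.206%; on $5,000,000: $1,210,300.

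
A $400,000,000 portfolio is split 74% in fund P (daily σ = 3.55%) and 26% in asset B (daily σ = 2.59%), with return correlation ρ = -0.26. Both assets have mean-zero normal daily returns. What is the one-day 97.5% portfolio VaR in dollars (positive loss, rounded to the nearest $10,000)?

σ_p² = 0.74²·3.55² + 0.26²·2.59² + 2·-0.26·0.74·0.26·3.55·2.59 = 6.4347 (%²).
σ_p = √6.4347 = 2.537%.
At 97.5%, z = 1.960.
VaR = 1.960 × 2.537% = 4.973%; on $400,000,000 that is $19,892,000.

$19,890,000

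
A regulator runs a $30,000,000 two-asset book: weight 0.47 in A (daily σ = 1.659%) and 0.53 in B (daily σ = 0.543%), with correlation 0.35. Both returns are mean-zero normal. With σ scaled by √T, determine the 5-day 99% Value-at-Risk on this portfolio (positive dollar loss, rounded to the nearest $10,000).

$1,440,000

σ_p = √(0.47²·1.659² + 0.53²·0.543² + 2·0.35·0.47·0.53·1.659·0.543) = 0.921%.
σ_{5d} = 0.921% × √5 = 2.059%.
z(99%) = 2.326.
VaR = 2.326 × 2.059% = 4.789%; on $30,000,000 that is $1,436,700.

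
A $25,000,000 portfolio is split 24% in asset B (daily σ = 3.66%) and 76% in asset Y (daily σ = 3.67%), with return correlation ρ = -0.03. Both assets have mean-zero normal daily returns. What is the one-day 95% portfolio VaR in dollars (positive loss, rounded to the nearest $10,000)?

$1,190,000

σ_p² = 0.24²·3.66² + 0.76²·3.67² + 2·-0.03·0.24·0.76·3.66·3.67 = 8.4042 (%²).
σ_p = √8.4042 = 2.899%.
At 95%, z = 1.645.
VaR = 1.645 × 2.899% = 4.769%; on $25,000,000 that is $1,192,250.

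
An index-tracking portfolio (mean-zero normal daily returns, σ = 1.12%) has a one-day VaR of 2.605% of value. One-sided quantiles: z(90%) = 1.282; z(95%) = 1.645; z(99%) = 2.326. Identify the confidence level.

Implied z = VaR/σ = 2.605 / 1.12 = 2.326.
This matches z(99%) = 2.326.

99%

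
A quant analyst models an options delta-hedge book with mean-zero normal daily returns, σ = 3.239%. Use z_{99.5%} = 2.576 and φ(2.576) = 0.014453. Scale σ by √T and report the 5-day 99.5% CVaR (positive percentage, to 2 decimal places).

σ_{5d} = 3.239% × √5 = 7.243%.
ES multiplier = φ(z)/(1−α) = 0.014453/0.005 = 2.891.
ES = 7.243% × 2.891 = 20.940%.

20.94%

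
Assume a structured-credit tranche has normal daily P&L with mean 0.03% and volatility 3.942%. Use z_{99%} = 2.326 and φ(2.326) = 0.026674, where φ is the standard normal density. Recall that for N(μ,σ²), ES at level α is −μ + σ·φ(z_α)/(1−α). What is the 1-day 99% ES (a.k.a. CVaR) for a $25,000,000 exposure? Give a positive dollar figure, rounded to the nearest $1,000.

Tail multiplier: φ(z)/(1−α) = 0.026674 / 0.01 = 2.667.
ES = −(0.03%) + 3.942% × 2.667 = 10.483%.
On $25,000,000: 0.10483 × $25,000,000 = $2,620,750.

$2,621,000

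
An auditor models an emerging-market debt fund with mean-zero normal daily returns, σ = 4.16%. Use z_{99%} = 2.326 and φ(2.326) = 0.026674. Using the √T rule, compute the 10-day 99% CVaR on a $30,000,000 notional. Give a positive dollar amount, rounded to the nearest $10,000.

σ_{10d} = 4.16% × √10 = 13.155%.
ES multiplier = φ(z)/(1−α) = 0.026674/0.01 = 2.667.
ES = 13.155% × 2.667 = 35.084%; on $30,000,000: $10,525,200.

$10,530,000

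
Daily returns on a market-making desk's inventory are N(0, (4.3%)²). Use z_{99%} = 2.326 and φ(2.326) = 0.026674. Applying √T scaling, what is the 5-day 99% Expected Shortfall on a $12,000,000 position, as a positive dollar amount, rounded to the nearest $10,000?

$3,080,000

σ_{5d} = 4.3% × √5 = 9.615%.
ES multiplier = φ(z)/(1−α) = 0.026674/0.01 = 2.667.
ES = 9.615% × 2.667 = 25.643%; on $12,000,000: $3,077,160.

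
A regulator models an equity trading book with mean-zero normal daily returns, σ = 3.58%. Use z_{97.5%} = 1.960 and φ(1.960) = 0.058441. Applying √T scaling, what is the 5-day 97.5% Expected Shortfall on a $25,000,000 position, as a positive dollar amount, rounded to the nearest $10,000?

σ_{5d} = 3.58% × √5 = 8.005%.
ES multiplier = φ(z)/(1−α) = 0.058441/0.025 = 2.338.
ES = 8.005% × 2.338 = 18.716%; on $25,000,000: $4,679,000.

$4,680,000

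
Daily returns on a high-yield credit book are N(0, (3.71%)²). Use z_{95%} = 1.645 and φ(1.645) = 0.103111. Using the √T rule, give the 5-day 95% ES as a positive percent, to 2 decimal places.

σ_{5d} = 3.71% × √5 = 8.296%.
ES multiplier = φ(z)/(1−α) = 0.103111/0.05 = 2.062.
ES = 8.296% × 2.062 = 17.106%.

17.11%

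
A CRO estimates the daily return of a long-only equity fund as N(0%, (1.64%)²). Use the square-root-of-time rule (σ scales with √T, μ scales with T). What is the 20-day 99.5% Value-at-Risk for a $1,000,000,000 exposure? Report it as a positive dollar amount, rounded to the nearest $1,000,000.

$189,000,000

At 99.5%, z = 2.576.
σ_{20d} = 1.64% × √20 = 7.334%.
VaR = 2.576 × 7.334% = 18.892%.
On $1,000,000,000: 0.18892 × $1,000,000,000 = $188,920,000.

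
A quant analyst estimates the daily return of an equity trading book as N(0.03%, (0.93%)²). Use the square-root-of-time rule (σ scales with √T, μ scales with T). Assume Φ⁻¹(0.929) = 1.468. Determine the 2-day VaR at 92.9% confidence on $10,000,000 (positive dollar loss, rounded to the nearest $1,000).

$187,000

σ_{2d} = 0.93% × √2 = 1.315%; μ_{2d} = 2 × 0.03% = 0.060%.
VaR = −(0.060%) + 1.468 × 1.315% = 1.870%.
On $10,000,000: 0.01870 × $10,000,000 = $187,000.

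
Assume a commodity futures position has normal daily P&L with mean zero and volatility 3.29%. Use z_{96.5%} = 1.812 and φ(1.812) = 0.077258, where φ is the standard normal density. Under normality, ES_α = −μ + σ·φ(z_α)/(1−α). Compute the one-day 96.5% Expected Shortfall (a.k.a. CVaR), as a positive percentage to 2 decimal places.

Tail multiplier: φ(z)/(1−α) = 0.077258 / 0.035 = 2.207.
ES = 3.29% × 2.207 = 7.261%.

7.26%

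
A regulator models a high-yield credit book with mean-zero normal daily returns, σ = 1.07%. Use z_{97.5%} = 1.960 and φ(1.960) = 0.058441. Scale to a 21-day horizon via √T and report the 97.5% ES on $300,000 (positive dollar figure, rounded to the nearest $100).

σ_{21d} = 1.07% × √21 = 4.903%.
ES multiplier = φ(z)/(1−α) = 0.058441/0.025 = 2.338.
ES = 4.903% × 2.338 = 11.463%; on $300,000: $34,389.

$34,400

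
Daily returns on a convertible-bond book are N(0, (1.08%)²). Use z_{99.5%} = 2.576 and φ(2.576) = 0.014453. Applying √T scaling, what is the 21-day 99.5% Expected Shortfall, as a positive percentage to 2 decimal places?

σ_{21d} = 1.08% × √21 = 4.949%.
ES multiplier = φ(z)/(1−α) = 0.014453/0.005 = 2.891.
ES = 4.949% × 2.891 = 14.308%.

14.31%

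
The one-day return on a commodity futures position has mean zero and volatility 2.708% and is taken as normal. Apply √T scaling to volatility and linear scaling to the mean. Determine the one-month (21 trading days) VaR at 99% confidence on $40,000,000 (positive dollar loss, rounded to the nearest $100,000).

$11,500,000

At 99%, z = 2.326.
σ_{21d} = 2.708% × √21 = 12.410%.
VaR = 2.326 × 12.410% = 28.866%.
On $40,000,000: 0.28866 × $40,000,000 = $11,546,400.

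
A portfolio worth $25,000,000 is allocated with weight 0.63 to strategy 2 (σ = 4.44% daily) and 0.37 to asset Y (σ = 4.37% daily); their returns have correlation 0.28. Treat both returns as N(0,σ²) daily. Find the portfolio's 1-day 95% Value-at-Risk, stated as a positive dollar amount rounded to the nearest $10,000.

σ_p² = 0.63²·4.44² + 0.37²·4.37² + 2·0.28·0.63·0.37·4.44·4.37 = 12.9715 (%²).
σ_p = √12.9715 = 3.602%.
At 95%, z = 1.645.
VaR = 1.645 × 3.602% = 5.925%; on $25,000,000 that is $1,481,250.

$1,480,000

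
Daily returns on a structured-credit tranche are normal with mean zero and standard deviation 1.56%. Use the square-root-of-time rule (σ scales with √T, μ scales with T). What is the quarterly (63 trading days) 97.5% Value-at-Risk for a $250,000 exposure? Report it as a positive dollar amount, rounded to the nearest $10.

At 97.5%, z = 1.960.
σ_{63d} = 1.56% × √63 = 12.382%.
VaR = 1.960 × 12.382% = 24.269%.
On $250,000: 0.24269 × $250,000 = $60,672.

$60,670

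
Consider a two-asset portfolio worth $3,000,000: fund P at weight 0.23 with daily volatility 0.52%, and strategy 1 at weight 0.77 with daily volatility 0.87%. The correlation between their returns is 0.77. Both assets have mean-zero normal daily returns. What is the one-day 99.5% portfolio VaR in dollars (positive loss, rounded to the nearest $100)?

σ_p² = 0.23²·0.52² + 0.77²·0.87² + 2·0.77·0.23·0.77·0.52·0.87 = 0.5865 (%²).
σ_p = √0.5865 = 0.766%.
At 99.5%, z = 2.576.
VaR = 2.576 × 0.766% = 1.973%; on $3,000,000 that is $59,190.

$59,200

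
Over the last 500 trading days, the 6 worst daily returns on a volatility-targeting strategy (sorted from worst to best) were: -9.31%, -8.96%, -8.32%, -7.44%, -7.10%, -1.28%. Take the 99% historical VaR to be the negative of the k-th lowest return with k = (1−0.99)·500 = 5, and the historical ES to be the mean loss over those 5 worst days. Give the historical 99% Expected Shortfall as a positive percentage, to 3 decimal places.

8.226%

The 5 worst returns sum to -41.13%.
ES = −(-41.13%) / 5 = 8.226%.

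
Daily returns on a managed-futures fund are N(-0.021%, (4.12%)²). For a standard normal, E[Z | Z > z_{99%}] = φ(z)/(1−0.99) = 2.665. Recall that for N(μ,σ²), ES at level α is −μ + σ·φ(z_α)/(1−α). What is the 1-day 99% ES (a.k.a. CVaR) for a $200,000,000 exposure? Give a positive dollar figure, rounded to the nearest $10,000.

ES = −(-0.021%) + 4.12% × 2.665 = 11.001%.
On $200,000,000: 0.11001 × $200,000,000 = $22,002,000.

$22,000,000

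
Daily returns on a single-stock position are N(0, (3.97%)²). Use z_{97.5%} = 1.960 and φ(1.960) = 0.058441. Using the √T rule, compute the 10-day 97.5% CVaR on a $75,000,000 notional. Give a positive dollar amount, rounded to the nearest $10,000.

σ_{10d} = 3.97% × √10 = 12.554%.
ES multiplier = φ(z)/(1−α) = 0.058441/0.025 = 2.338.
ES = 12.554% × 2.338 = 29.351%; on $75,000,000: $22,013,250.

$22,010,000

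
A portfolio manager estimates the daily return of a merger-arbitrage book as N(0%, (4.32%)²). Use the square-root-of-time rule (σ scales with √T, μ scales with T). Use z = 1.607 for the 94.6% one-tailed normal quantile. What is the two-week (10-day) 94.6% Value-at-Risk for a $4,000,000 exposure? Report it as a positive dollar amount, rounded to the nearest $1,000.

σ_{10d} = 4.32% × √10 = 13.661%.
VaR = 1.607 × 13.661% = 21.953%.
On $4,000,000: 0.21953 × $4,000,000 = $878,120.

$878,000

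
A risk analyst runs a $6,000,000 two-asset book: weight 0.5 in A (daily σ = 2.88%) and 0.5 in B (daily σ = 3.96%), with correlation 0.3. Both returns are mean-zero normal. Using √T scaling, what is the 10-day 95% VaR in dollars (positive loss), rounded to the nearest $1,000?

σ_p = √(0.5²·2.88² + 0.5²·3.96² + 2·0.3·0.5·0.5·2.88·3.96) = 2.776%.
σ_{10d} = 2.776% × √10 = 8.778%.
z(95%) = 1.645.
VaR = 1.645 × 8.778% = 14.440%; on $6,000,000 that is $866,400.

$866,000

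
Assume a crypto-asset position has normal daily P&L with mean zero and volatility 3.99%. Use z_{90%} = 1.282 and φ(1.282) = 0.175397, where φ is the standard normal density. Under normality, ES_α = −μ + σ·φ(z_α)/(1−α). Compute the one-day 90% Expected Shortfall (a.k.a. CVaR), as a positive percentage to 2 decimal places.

Tail multiplier: φ(z)/(1−α) = 0.175397 / 0.1 = 1.754.
ES = 3.99% × 1.754 = 6.998%.

7.00%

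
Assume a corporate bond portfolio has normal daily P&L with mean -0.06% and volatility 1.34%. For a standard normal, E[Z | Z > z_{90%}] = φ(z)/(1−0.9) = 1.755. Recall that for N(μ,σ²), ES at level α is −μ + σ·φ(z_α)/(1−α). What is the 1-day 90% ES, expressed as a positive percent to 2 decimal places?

2.41%

ES = −(-0.06%) + 1.34% × 1.755 = 2.412%.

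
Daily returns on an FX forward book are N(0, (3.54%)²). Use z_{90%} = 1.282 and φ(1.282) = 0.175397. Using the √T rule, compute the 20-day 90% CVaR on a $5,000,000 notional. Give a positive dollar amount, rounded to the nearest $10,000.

σ_{20d} = 3.54% × √20 = 15.831%.
ES multiplier = φ(z)/(1−α) = 0.175397/0.1 = 1.754.
ES = 15.831% × 1.754 = 27.768%; on $5,000,000: $1,388,400.

$1,390,000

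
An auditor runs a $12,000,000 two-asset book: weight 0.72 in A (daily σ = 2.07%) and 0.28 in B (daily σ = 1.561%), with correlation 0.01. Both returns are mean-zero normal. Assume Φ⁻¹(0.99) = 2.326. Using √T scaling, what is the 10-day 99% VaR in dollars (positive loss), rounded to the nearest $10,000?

σ_p = √(0.72²·2.07² + 0.28²·1.561² + 2·0.01·0.72·0.28·2.07·1.561) = 1.557%.
σ_{10d} = 1.557% × √10 = 4.924%.
VaR = 2.326 × 4.924% = 11.453%; on $12,000,000 that is $1,374,360.

$1,370,000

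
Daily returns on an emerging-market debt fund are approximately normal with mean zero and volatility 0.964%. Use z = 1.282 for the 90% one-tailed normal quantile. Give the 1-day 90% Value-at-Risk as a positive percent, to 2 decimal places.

VaR = z·σ = 1.282 × 0.964% = 1.236%.

1.24%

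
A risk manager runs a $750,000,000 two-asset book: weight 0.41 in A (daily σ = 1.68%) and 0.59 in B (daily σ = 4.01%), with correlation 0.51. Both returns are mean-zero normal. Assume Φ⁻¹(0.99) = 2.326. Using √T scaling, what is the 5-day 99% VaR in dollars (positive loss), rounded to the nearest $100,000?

σ_p = √(0.41²·1.68² + 0.59²·4.01² + 2·0.51·0.41·0.59·1.68·4.01) = 2.781%.
σ_{5d} = 2.781% × √5 = 6.219%.
VaR = 2.326 × 6.219% = 14.465%; on $750,000,000 that is $108,487,500.

$108,500,000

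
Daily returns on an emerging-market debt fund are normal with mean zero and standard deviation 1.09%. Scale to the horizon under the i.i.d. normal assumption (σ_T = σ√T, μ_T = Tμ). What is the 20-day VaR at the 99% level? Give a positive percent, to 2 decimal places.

11.34%

At 99%, z = 2.326.
σ_{20d} = 1.09% × √20 = 4.875%.
VaR = 2.326 × 4.875% = 11.339%.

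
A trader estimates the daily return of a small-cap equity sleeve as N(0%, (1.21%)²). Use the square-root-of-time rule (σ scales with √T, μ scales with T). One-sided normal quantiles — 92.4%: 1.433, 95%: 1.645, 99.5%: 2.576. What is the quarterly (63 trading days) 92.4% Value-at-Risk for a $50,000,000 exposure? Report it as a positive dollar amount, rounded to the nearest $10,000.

$6,880,000

σ_{63d} = 1.21% × √63 = 9.604%.
VaR = 1.433 × 9.604% = 13.763%.
On $50,000,000: 0.13763 × $50,000,000 = $6,881,500.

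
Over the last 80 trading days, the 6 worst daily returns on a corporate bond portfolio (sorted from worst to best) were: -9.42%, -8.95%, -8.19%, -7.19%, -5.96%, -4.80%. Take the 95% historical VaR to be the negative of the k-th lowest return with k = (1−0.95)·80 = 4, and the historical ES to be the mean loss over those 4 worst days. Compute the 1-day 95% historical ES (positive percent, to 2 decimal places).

The 4 worst returns sum to -33.75%.
ES = −(-33.75%) / 4 = 8.4375% ≈ 8.44%.

8.44%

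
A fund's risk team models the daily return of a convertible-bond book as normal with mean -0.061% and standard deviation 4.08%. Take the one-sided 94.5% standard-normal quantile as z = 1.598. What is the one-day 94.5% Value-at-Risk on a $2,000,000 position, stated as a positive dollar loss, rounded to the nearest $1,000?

$132,000

VaR = −μ + z·σ = −(-0.061%) + 1.598 × 4.08% = 6.581%.
On $2,000,000: 0.06581 × $2,000,000 = $131,620.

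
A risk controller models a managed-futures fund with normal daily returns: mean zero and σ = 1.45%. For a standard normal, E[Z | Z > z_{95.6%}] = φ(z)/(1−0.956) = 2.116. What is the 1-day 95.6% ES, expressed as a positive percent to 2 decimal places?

ES = 1.45% × 2.116 = 3.068%.

3.07%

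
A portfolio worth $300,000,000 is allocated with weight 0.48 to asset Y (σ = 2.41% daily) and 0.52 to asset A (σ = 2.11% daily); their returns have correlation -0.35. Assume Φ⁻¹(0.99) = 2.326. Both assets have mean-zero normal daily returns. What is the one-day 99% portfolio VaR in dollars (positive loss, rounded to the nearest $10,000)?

σ_p² = 0.48²·2.41² + 0.52²·2.11² + 2·-0.35·0.48·0.52·2.41·2.11 = 1.6536 (%²).
σ_p = √1.6536 = 1.286%.
VaR = 2.326 × 1.286% = 2.991%; on $300,000,000 that is $8,973,000.

$8,970,000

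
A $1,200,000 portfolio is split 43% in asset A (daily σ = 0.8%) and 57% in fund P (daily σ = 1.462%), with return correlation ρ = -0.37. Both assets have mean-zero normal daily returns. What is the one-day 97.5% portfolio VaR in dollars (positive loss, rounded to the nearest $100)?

σ_p² = 0.43²·0.8² + 0.57²·1.462² + 2·-0.37·0.43·0.57·0.8·1.462 = 0.6007 (%²).
σ_p = √0.6007 = 0.775%.
At 97.5%, z = 1.960.
VaR = 1.960 × 0.775% = 1.519%; on $1,200,000 that is $18,228.

$18,200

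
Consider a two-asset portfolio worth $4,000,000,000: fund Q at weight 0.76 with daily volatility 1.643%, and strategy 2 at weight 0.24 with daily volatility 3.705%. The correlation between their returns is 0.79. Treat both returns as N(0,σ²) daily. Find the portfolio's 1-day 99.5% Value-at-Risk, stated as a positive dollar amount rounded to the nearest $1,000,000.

$209,000,000

σ_p² = 0.76²·1.643² + 0.24²·3.705² + 2·0.79·0.76·0.24·1.643·3.705 = 4.1042 (%²).
σ_p = √4.1042 = 2.026%.
At 99.5%, z = 2.576.
VaR = 2.576 × 2.026% = 5.219%; on $4,000,000,000 that is $208,760,000.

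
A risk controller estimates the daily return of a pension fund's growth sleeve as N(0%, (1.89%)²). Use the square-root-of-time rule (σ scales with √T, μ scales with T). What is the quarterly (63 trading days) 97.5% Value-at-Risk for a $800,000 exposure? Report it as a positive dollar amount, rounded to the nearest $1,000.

$235,000

At 97.5%, z = 1.960.
σ_{63d} = 1.89% × √63 = 15.001%.
VaR = 1.960 × 15.001% = 29.402%.
On $800,000: 0.29402 × $800,000 = $235,216.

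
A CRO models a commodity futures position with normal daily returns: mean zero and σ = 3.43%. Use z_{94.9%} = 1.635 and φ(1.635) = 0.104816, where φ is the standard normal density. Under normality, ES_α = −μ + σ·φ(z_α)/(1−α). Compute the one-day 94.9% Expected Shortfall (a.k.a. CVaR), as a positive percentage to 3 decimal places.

7.049%

Tail multiplier: φ(z)/(1−α) = 0.104816 / 0.051 = 2.055.
ES = 3.43% × 2.055 = 7.049%.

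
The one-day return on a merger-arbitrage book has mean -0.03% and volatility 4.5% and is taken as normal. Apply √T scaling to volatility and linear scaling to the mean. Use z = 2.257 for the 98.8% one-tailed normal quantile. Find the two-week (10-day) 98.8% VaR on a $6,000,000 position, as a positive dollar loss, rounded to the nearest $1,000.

σ_{10d} = 4.5% × √10 = 14.230%; μ_{10d} = 10 × -0.03% = -0.300%.
VaR = −(-0.300%) + 2.257 × 14.230% = 32.417%.
On $6,000,000: 0.32417 × $6,000,000 = $1,945,020.

$1,945,000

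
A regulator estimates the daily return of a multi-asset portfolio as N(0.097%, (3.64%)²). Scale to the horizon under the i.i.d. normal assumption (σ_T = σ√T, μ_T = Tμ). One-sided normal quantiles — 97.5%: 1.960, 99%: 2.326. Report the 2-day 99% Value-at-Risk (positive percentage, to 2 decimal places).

σ_{2d} = 3.64% × √2 = 5.148%; μ_{2d} = 2 × 0.097% = 0.194%.
VaR = −(0.194%) + 2.326 × 5.148% = 11.780%.

11.78%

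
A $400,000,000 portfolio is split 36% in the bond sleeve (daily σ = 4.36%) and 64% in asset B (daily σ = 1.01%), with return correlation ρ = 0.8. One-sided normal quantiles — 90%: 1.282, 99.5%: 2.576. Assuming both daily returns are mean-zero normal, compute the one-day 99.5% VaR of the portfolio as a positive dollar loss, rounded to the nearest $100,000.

σ_p² = 0.36²·4.36² + 0.64²·1.01² + 2·0.8·0.36·0.64·4.36·1.01 = 4.5048 (%²).
σ_p = √4.5048 = 2.122%.
VaR = 2.576 × 2.122% = 5.466%; on $400,000,000 that is $21,864,000.

$21,900,000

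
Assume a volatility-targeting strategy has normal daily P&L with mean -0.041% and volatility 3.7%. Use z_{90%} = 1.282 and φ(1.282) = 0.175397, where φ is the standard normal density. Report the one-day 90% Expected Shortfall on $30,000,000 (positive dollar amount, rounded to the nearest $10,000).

Tail multiplier: φ(z)/(1−α) = 0.175397 / 0.1 = 1.754.
ES = −(-0.041%) + 3.7% × 1.754 = 6.531%.
On $30,000,000: 0.06531 × $30,000,000 = $1,959,300.

$1,960,000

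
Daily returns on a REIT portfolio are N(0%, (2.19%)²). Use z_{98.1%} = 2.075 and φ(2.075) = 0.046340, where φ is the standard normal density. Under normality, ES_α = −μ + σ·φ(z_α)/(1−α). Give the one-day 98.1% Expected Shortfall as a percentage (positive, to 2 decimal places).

Tail multiplier: φ(z)/(1−α) = 0.046340 / 0.019 = 2.439.
ES = 2.19% × 2.439 = 5.341%.

5.34%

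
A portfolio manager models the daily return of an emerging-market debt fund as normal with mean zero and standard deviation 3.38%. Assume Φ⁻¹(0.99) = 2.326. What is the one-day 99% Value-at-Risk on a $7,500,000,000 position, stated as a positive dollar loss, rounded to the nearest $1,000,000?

$590,000,000

VaR = z·σ = 2.326 × 3.38% = 7.862%.
On $7,500,000,000: 0.07862 × $7,500,000,000 = $589,650,000.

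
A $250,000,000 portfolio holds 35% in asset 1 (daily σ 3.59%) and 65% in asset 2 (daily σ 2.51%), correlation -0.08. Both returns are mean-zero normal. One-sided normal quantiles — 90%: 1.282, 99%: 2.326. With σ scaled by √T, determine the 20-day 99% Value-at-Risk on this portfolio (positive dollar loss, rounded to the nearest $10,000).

σ_p = √(0.35²·3.59² + 0.65²·2.51² + 2·-0.08·0.35·0.65·3.59·2.51) = 1.978%.
σ_{20d} = 1.978% × √20 = 8.846%.
VaR = 2.326 × 8.846% = 20.576%; on $250,000,000 that is $51,440,000.

$51,440,000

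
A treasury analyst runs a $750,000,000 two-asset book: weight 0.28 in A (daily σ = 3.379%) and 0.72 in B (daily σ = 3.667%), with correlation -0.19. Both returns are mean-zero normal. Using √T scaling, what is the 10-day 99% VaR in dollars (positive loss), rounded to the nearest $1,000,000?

σ_p = √(0.28²·3.379² + 0.72²·3.667² + 2·-0.19·0.28·0.72·3.379·3.667) = 2.630%.
σ_{10d} = 2.630% × √10 = 8.317%.
z(99%) = 2.326.
VaR = 2.326 × 8.317% = 19.345%; on $750,000,000 that is $145,087,500.

$145,000,000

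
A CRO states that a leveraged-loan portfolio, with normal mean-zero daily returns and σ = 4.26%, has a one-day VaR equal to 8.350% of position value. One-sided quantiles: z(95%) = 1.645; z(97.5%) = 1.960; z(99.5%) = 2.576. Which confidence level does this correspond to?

Implied z = VaR/σ = 8.350 / 4.26 = 1.960.
This matches z(97.5%) = 1.960.

97.5%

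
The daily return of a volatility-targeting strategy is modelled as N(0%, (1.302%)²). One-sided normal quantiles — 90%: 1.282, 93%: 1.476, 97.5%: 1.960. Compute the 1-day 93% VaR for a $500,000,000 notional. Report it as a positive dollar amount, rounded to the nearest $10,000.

VaR = z·σ = 1.476 × 1.302% = 1.922%.
On $500,000,000: 0.01922 × $500,000,000 = $9,610,000.

$9,610,000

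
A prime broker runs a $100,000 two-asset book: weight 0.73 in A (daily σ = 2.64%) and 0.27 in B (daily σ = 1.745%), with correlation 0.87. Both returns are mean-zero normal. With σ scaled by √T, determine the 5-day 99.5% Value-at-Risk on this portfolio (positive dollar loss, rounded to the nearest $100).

$13,500

σ_p = √(0.73²·2.64² + 0.27²·1.745² + 2·0.87·0.73·0.27·2.64·1.745) = 2.349%.
σ_{5d} = 2.349% × √5 = 5.253%.
z(99.5%) = 2.576.
VaR = 2.576 × 5.253% = 13.532%; on $100,000 that is $13,532.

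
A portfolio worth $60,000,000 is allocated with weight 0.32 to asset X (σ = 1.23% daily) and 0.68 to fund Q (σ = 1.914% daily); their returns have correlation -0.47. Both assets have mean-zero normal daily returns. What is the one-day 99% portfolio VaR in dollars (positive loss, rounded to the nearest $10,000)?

$1,630,000

σ_p² = 0.32²·1.23² + 0.68²·1.914² + 2·-0.47·0.32·0.68·1.23·1.914 = 1.3673 (%²).
σ_p = √1.3673 = 1.169%.
At 99%, z = 2.326.
VaR = 2.326 × 1.169% = 2.719%; on $60,000,000 that is $1,631,400.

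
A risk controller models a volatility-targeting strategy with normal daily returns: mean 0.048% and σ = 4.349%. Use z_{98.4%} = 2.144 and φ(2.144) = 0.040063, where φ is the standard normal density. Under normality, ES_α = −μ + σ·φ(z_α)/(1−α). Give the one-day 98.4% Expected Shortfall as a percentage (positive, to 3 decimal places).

10.842%

Tail multiplier: φ(z)/(1−α) = 0.040063 / 0.016 = 2.504.
ES = −(0.048%) + 4.349% × 2.504 = 10.842%.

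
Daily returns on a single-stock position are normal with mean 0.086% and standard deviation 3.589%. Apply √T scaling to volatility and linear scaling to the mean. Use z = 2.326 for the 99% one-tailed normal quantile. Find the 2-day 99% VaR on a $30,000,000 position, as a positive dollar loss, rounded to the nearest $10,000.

σ_{2d} = 3.589% × √2 = 5.076%; μ_{2d} = 2 × 0.086% = 0.172%.
VaR = −(0.172%) + 2.326 × 5.076% = 11.635%.
On $30,000,000: 0.11635 × $30,000,000 = $3,490,500.

$3,490,000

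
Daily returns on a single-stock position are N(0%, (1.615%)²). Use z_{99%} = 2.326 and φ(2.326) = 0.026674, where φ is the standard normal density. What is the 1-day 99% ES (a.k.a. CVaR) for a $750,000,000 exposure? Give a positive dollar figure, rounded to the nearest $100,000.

$32,300,000

Tail multiplier: φ(z)/(1−α) = 0.026674 / 0.01 = 2.667.
ES = 1.615% × 2.667 = 4.307%.
On $750,000,000: 0.04307 × $750,000,000 = $32,302,500.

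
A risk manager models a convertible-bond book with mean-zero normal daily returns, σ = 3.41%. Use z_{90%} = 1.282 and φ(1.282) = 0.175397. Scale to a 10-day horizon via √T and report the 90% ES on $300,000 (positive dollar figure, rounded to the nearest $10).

$56,740

σ_{10d} = 3.41% × √10 = 10.783%.
ES multiplier = φ(z)/(1−α) = 0.175397/0.1 = 1.754.
ES = 10.783% × 1.754 = 18.913%; on $300,000: $56,739.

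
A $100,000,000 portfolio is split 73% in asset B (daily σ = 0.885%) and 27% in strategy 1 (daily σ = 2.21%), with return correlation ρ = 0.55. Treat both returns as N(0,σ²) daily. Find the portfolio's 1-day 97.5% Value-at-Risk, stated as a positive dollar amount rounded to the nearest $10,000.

$2,140,000

σ_p² = 0.73²·0.885² + 0.27²·2.21² + 2·0.55·0.73·0.27·0.885·2.21 = 1.1975 (%²).
σ_p = √1.1975 = 1.094%.
At 97.5%, z = 1.960.
VaR = 1.960 × 1.094% = 2.144%; on $100,000,000 that is $2,144,000.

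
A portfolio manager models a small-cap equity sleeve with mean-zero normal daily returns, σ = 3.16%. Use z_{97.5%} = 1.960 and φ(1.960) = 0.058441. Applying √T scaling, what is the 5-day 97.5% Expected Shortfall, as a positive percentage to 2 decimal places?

16.52%

σ_{5d} = 3.16% × √5 = 7.066%.
ES multiplier = φ(z)/(1−α) = 0.058441/0.025 = 2.338.
ES = 7.066% × 2.338 = 16.520%.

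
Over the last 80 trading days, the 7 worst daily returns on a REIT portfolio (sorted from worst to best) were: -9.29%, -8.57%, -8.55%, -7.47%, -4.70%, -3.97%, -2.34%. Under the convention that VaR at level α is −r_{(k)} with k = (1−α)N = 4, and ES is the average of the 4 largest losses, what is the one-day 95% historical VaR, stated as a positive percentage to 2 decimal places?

k = 4; the 4th lowest return is -7.47%, so VaR = 7.47%.

7.47%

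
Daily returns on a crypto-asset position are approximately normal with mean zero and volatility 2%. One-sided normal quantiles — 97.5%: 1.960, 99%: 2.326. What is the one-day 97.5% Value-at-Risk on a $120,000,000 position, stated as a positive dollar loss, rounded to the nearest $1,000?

VaR = z·σ = 1.960 × 2% = 3.920%.
On $120,000,000: 0.03920 × $120,000,000 = $4,704,000.

$4,704,000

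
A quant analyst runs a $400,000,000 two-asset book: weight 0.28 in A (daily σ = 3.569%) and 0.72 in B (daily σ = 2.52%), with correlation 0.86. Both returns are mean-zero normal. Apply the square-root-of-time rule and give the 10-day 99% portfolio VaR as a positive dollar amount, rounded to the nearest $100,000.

$80,100,000

σ_p = √(0.28²·3.569² + 0.72²·2.52² + 2·0.86·0.28·0.72·3.569·2.52) = 2.722%.
σ_{10d} = 2.722% × √10 = 8.608%.
z(99%) = 2.326.
VaR = 2.326 × 8.608% = 20.022%; on $400,000,000 that is $80,088,000.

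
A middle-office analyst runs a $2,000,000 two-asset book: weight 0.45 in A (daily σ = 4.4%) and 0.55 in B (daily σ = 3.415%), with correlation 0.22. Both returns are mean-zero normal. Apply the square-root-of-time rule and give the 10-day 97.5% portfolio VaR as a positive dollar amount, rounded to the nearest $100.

$373,600

σ_p = √(0.45²·4.4² + 0.55²·3.415² + 2·0.22·0.45·0.55·4.4·3.415) = 3.014%.
σ_{10d} = 3.014% × √10 = 9.531%.
z(97.5%) = 1.960.
VaR = 1.960 × 9.531% = 18.681%; on $2,000,000 that is $373,620.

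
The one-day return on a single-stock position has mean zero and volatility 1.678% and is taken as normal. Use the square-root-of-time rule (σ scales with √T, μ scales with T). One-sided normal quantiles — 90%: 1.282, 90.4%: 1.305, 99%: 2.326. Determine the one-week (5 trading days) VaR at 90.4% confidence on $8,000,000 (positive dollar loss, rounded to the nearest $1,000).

$392,000

σ_{5d} = 1.678% × √5 = 3.752%.
VaR = 1.305 × 3.752% = 4.896%.
On $8,000,000: 0.04896 × $8,000,000 = $391,680.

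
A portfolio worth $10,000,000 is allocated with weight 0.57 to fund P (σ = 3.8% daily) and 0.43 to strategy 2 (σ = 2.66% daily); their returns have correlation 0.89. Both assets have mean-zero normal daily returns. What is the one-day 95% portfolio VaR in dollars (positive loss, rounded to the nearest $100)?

σ_p² = 0.57²·3.8² + 0.43²·2.66² + 2·0.89·0.57·0.43·3.8·2.66 = 10.4097 (%²).
σ_p = √10.4097 = 3.226%.
At 95%, z = 1.645.
VaR = 1.645 × 3.226% = 5.307%; on $10,000,000 that is $530,700.

$530,700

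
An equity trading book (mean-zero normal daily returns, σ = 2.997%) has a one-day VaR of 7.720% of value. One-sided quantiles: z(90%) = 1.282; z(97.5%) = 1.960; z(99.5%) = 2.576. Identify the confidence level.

99.5%

Implied z = VaR/σ = 7.720 / 2.997 = 2.576.
This matches z(99.5%) = 2.576.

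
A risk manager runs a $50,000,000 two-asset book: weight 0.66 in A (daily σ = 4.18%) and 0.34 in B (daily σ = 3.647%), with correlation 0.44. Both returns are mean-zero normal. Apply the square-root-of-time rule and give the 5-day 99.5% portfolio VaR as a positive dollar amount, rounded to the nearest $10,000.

$10,040,000

σ_p = √(0.66²·4.18² + 0.34²·3.647² + 2·0.44·0.66·0.34·4.18·3.647) = 3.487%.
σ_{5d} = 3.487% × √5 = 7.797%.
z(99.5%) = 2.576.
VaR = 2.576 × 7.797% = 20.085%; on $50,000,000 that is $10,042,500.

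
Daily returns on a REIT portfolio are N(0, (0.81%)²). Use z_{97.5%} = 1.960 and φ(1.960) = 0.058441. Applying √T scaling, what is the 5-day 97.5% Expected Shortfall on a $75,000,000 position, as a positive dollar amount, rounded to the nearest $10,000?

σ_{5d} = 0.81% × √5 = 1.811%.
ES multiplier = φ(z)/(1−α) = 0.058441/0.025 = 2.338.
ES = 1.811% × 2.338 = 4.234%; on $75,000,000: $3,175,500.

$3,180,000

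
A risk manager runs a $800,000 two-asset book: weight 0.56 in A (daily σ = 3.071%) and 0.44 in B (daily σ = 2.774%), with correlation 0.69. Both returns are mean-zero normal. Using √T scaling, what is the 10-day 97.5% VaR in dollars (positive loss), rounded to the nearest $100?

σ_p = √(0.56²·3.071² + 0.44²·2.774² + 2·0.69·0.56·0.44·3.071·2.774) = 2.710%.
σ_{10d} = 2.710% × √10 = 8.570%.
z(97.5%) = 1.960.
VaR = 1.960 × 8.570% = 16.797%; on $800,000 that is $134,376.

$134,400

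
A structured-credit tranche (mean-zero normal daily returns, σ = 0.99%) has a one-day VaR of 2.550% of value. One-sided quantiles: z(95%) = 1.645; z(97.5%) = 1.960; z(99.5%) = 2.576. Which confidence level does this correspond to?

Implied z = VaR/σ = 2.550 / 0.99 = 2.576.
This matches z(99.5%) = 2.576.

99.5%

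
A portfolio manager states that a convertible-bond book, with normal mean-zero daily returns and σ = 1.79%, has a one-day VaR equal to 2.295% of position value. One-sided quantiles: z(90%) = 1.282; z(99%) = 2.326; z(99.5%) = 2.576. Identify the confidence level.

Implied z = VaR/σ = 2.295 / 1.79 = 1.282.
This matches z(90%) = 1.282.

90%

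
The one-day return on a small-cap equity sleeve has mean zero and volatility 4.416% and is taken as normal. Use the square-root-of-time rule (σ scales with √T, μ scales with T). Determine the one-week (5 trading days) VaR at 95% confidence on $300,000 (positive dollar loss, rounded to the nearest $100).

$48,700

At 95%, z = 1.645.
σ_{5d} = 4.416% × √5 = 9.874%.
VaR = 1.645 × 9.874% = 16.243%.
On $300,000: 0.16243 × $300,000 = $48,729.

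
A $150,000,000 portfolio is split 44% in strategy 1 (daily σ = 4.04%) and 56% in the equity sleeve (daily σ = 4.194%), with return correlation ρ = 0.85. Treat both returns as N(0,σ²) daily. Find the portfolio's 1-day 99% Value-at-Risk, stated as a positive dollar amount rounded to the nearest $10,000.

σ_p² = 0.44²·4.04² + 0.56²·4.194² + 2·0.85·0.44·0.56·4.04·4.194 = 15.7734 (%²).
σ_p = √15.7734 = 3.972%.
At 99%, z = 2.326.
VaR = 2.326 × 3.972% = 9.239%; on $150,000,000 that is $13,858,500.

$13,860,000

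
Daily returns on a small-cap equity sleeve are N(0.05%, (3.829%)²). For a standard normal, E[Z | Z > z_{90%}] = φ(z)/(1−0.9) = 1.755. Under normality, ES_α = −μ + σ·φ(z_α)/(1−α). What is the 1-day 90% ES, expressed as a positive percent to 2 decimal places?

6.67%

ES = −(0.05%) + 3.829% × 1.755 = 6.670%.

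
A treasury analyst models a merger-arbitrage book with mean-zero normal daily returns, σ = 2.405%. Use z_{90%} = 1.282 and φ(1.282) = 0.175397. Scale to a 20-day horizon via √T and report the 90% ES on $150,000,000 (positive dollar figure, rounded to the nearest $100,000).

$28,300,000

σ_{20d} = 2.405% × √20 = 10.755%.
ES multiplier = φ(z)/(1−α) = 0.175397/0.1 = 1.754.
ES = 10.755% × 1.754 = 18.864%; on $150,000,000: $28,296,000.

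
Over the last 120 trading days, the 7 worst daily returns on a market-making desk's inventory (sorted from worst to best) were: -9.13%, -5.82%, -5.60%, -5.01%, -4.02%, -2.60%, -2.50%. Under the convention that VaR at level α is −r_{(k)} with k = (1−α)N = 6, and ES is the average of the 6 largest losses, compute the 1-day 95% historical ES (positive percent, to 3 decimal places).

The 6 worst returns sum to -32.18%.
ES = −(-32.18%) / 6 = 5.3633…% ≈ 5.363%.

5.363%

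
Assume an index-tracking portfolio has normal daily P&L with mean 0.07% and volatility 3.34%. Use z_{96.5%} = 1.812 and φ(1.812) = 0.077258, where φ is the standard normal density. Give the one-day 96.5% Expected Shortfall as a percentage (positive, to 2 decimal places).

Tail multiplier: φ(z)/(1−α) = 0.077258 / 0.035 = 2.207.
ES = −(0.07%) + 3.34% × 2.207 = 7.301%.

7.30%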